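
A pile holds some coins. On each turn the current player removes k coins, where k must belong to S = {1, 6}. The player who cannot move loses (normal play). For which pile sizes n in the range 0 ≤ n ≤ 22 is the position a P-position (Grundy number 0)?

0, 2, 4, 7, 9, 11, 14, 16, 18, 21

G(0) = 0
G(1) = mex{0} = 1
G(2) = mex{1} = 0
G(3) = mex{0} = 1
G(4) = mex{1} = 0
G(5) = mex{0} = 1
G(6) = mex{1,0} = 2
G(7) = mex{2,1} = 0
G(8) = mex{0,0} = 1
G(9) = mex{1,1} = 0
G(10) = mex{0,0} = 1
G(11) = mex{1,1} = 0
G(12) = mex{0,2} = 1
G(13) = mex{1,0} = 2
G(14) = mex{2,1} = 0
G(15) = mex{0,0} = 1
G(16) = mex{1,1} = 0
G(17) = mex{0,0} = 1
G(18) = mex{1,1} = 0
G(19) = mex{0,2} = 1
G(20) = mex{1,0} = 2
G(21) = mex{2,1} = 0
G(22) = mex{0,0} = 1
P-positions are exactly the n with G(n) = 0.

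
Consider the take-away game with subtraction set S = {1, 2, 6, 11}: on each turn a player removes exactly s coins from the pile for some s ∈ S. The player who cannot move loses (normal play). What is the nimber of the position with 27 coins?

0

G(0) = 0
G(1) = mex{0} = 1
G(2) = mex{1,0} = 2
G(3) = mex{2,1} = 0
G(4) = mex{0,2} = 1
G(5) = mex{1,0} = 2
G(6) = mex{2,1,0} = 3
G(7) = mex{3,2,1} = 0
G(8) = mex{0,3,2} = 1
G(9) = mex{1,0,0} = 2
G(10) = mex{2,1,1} = 0
G(11) = mex{0,2,2,0} = 1
G(12) = mex{1,0,3,1} = 2
G(13) = mex{2,1,0,2} = 3
G(14) = mex{3,2,1,0} = 4
G(15) = mex{4,3,2,1} = 0
G(16) = mex{0,4,0,2} = 1
G(17) = mex{1,0,1,3} = 2
G(18) = mex{2,1,2,0} = 3
G(19) = mex{3,2,3,1} = 0
G(20) = mex{0,3,4,2} = 1
G(21) = mex{1,0,0,0} = 2
G(22) = mex{2,1,1,1} = 0
G(23) = mex{0,2,2,2} = 1
G(24) = mex{1,0,3,3} = 2
G(25) = mex{2,1,0,4} = 3
G(26) = mex{3,2,1,0} = 4
G(27) = mex{4,3,2,1} = 0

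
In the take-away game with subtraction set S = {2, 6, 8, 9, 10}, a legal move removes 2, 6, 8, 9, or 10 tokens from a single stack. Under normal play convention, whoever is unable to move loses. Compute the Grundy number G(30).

G(0) = 0
G(1) = mex{} = 0
G(2) = mex{0} = 1
G(3) = mex{0} = 1
G(4) = mex{1} = 0
G(5) = mex{1} = 0
G(6) = mex{0,0} = 1
G(7) = mex{0,0} = 1
G(8) = mex{1,1,0} = 2
G(9) = mex{1,1,0,0} = 2
G(10) = mex{2,0,1,0,0} = 3
G(11) = mex{2,0,1,1,0} = 3
G(12) = mex{3,1,0,1,1} = 2
G(13) = mex{3,1,0,0,1} = 2
G(14) = mex{2,2,1,0,0} = 3
G(15) = mex{2,2,1,1,0} = 3
G(16) = mex{3,3,2,1,1} = 0
G(17) = mex{3,3,2,2,1} = 0
G(18) = mex{0,2,3,2,2} = 1
G(19) = mex{0,2,3,3,2} = 1
G(20) = mex{1,3,2,3,3} = 0
G(21) = mex{1,3,2,2,3} = 0
G(22) = mex{0,0,3,2,2} = 1
G(23) = mex{0,0,3,3,2} = 1
G(24) = mex{1,1,0,3,3} = 2
G(25) = mex{1,1,0,0,3} = 2
G(26) = mex{2,0,1,0,0} = 3
G(27) = mex{2,0,1,1,0} = 3
G(28) = mex{3,1,0,1,1} = 2
G(29) = mex{3,1,0,0,1} = 2
G(30) = mex{2,2,1,0,0} = 3

3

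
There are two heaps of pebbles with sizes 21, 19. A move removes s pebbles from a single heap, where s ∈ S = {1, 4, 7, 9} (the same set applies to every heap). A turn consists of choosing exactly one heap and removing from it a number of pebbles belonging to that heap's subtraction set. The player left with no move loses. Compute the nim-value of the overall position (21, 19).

1

All heaps use S = {1, 4, 7, 9}:
n :  0  1  2  3  4  5  6  7  8  9 10 11 12 13 14 15 16 17 18 19 20 21
G :  0  1  0  1  2  0  1  2  0  1  0  1  2  0  1  2  0  1  0  1  2  0
Heap A: G(21) = 0.
Heap B: G(19) = 1.
Combined Grundy value = 0 ⊕ 1 = 1.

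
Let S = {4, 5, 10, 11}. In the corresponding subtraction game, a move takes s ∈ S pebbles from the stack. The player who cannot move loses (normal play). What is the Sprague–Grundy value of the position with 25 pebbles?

2

G(0) = 0
G(1) = mex{} = 0
G(2) = mex{} = 0
G(3) = mex{} = 0
G(4) = mex{0} = 1
G(5) = mex{0,0} = 1
G(6) = mex{0,0} = 1
G(7) = mex{0,0} = 1
G(8) = mex{1,0} = 2
G(9) = mex{1,1} = 0
G(10) = mex{1,1,0} = 2
G(11) = mex{1,1,0,0} = 2
G(12) = mex{2,1,0,0} = 3
G(13) = mex{0,2,0,0} = 1
G(14) = mex{2,0,1,0} = 3
G(15) = mex{2,2,1,1} = 0
G(16) = mex{3,2,1,1} = 0
G(17) = mex{1,3,1,1} = 0
G(18) = mex{3,1,2,1} = 0
G(19) = mex{0,3,0,2} = 1
G(20) = mex{0,0,2,0} = 1
G(21) = mex{0,0,2,2} = 1
G(22) = mex{0,0,3,2} = 1
G(23) = mex{1,0,1,3} = 2
G(24) = mex{1,1,3,1} = 0
G(25) = mex{1,1,0,3} = 2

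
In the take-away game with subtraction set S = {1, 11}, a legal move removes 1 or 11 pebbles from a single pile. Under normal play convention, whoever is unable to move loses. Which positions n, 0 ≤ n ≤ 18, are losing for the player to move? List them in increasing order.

0, 2, 4, 6, 8, 10, 12, 14, 16, 18

n :  0  1  2  3  4  5  6  7  8  9 10 11 12 13 14 15 16 17 18
G :  0  1  0  1  0  1  0  1  0  1  0  1  0  1  0  1  0  1  0
P-positions are exactly the n with G(n) = 0.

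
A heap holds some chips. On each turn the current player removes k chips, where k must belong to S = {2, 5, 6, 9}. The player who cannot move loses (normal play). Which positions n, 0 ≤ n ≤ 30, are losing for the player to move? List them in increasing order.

0, 1, 4, 8, 11, 12, 15, 19, 22, 23, 26, 30

G(0) = 0
G(1) = mex{} = 0
G(2) = mex{0} = 1
G(3) = mex{0} = 1
G(4) = mex{1} = 0
G(5) = mex{1,0} = 2
G(6) = mex{0,0,0} = 1
G(7) = mex{2,1,0} = 3
G(8) = mex{1,1,1} = 0
G(9) = mex{3,0,1,0} = 2
G(10) = mex{0,2,0,0} = 1
G(11) = mex{2,1,2,1} = 0
G(12) = mex{1,3,1,1} = 0
G(13) = mex{0,0,3,0} = 1
G(14) = mex{0,2,0,2} = 1
G(15) = mex{1,1,2,1} = 0
G(16) = mex{1,0,1,3} = 2
G(17) = mex{0,0,0,0} = 1
G(18) = mex{2,1,0,2} = 3
G(19) = mex{1,1,1,1} = 0
G(20) = mex{3,0,1,0} = 2
G(21) = mex{0,2,0,0} = 1
G(22) = mex{2,1,2,1} = 0
G(23) = mex{1,3,1,1} = 0
G(24) = mex{0,0,3,0} = 1
G(25) = mex{0,2,0,2} = 1
G(26) = mex{1,1,2,1} = 0
G(27) = mex{1,0,1,3} = 2
G(28) = mex{0,0,0,0} = 1
G(29) = mex{2,1,0,2} = 3
G(30) = mex{1,1,1,1} = 0
P-positions are exactly the n with G(n) = 0.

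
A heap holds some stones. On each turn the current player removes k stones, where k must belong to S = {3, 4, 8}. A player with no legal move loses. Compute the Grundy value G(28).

n :  0  1  2  3  4  5  6  7  8  9 10 11 12 13 14 15 16 17 18 19 20 21 22 23 24 25 26 27 28
G :  0  0  0  1  1  1  2  0  2  3  1  3  0  0  0  1  1  1  2  0  2  3  1  3  0  0  0  1  1

1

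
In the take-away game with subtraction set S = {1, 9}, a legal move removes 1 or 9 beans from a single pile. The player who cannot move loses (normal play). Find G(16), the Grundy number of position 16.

n :  0  1  2  3  4  5  6  7  8  9 10 11 12 13 14 15 16
G :  0  1  0  1  0  1  0  1  0  1  0  1  0  1  0  1  0

0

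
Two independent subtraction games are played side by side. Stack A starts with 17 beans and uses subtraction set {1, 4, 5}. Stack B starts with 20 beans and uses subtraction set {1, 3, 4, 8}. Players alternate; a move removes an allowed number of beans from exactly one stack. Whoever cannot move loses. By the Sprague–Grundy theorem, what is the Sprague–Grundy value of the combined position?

Stack A, S = {1, 4, 5}:
G(0) = 0
G(1) = mex{0} = 1
G(2) = mex{1} = 0
G(3) = mex{0} = 1
G(4) = mex{1,0} = 2
G(5) = mex{2,1,0} = 3
G(6) = mex{3,0,1} = 2
G(7) = mex{2,1,0} = 3
G(8) = mex{3,2,1} = 0
G(9) = mex{0,3,2} = 1
G(10) = mex{1,2,3} = 0
G(11) = mex{0,3,2} = 1
G(12) = mex{1,0,3} = 2
G(13) = mex{2,1,0} = 3
G(14) = mex{3,0,1} = 2
G(15) = mex{2,1,0} = 3
G(16) = mex{3,2,1} = 0
G(17) = mex{0,3,2} = 1
G_A(17) = 1.
Stack B, S = {1, 3, 4, 8}:
n :  0  1  2  3  4  5  6  7  8  9 10 11 12 13 14 15 16 17 18 19 20
G :  0  1  0  1  2  3  2  0  1  0  1  2  3  2  0  1  0  1  2  3  2
G_B(20) = 2.
Combined Grundy value = 1 ⊕ 2 = 3.

3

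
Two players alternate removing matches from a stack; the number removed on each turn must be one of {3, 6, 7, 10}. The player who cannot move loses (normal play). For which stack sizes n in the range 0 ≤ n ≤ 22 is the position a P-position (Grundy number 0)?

G(0) = 0
G(1) = mex{} = 0
G(2) = mex{} = 0
G(3) = mex{0} = 1
G(4) = mex{0} = 1
G(5) = mex{0} = 1
G(6) = mex{1,0} = 2
G(7) = mex{1,0,0} = 2
G(8) = mex{1,0,0} = 2
G(9) = mex{2,1,0} = 3
G(10) = mex{2,1,1,0} = 3
G(11) = mex{2,1,1,0} = 3
G(12) = mex{3,2,1,0} = 4
G(13) = mex{3,2,2,1} = 0
G(14) = mex{3,2,2,1} = 0
G(15) = mex{4,3,2,1} = 0
G(16) = mex{0,3,3,2} = 1
G(17) = mex{0,3,3,2} = 1
G(18) = mex{0,4,3,2} = 1
G(19) = mex{1,0,4,3} = 2
G(20) = mex{1,0,0,3} = 2
G(21) = mex{1,0,0,3} = 2
G(22) = mex{2,1,0,4} = 3
P-positions are exactly the n with G(n) = 0.

0, 1, 2, 13, 14, 15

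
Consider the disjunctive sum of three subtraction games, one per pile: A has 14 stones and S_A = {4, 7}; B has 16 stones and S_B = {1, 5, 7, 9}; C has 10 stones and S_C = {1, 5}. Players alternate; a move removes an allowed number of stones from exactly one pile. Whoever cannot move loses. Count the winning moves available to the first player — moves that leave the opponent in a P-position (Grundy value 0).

Pile A, S = {4, 7}:
G(0) = 0
G(1) = mex{} = 0
G(2) = mex{} = 0
G(3) = mex{} = 0
G(4) = mex{0} = 1
G(5) = mex{0} = 1
G(6) = mex{0} = 1
G(7) = mex{0,0} = 1
G(8) = mex{1,0} = 2
G(9) = mex{1,0} = 2
G(10) = mex{1,0} = 2
G(11) = mex{1,1} = 0
G(12) = mex{2,1} = 0
G(13) = mex{2,1} = 0
G(14) = mex{2,1} = 0
G_A(14) = 0.
Pile B, S = {1, 5, 7, 9}:
n :  0  1  2  3  4  5  6  7  8  9 10 11 12 13 14 15 16
G :  0  1  0  1  0  1  0  1  0  1  0  1  0  1  0  1  0
G_B(16) = 0.
Pile C, S = {1, 5}:
G(0) = 0
G(1) = mex{0} = 1
G(2) = mex{1} = 0
G(3) = mex{0} = 1
G(4) = mex{1} = 0
G(5) = mex{0,0} = 1
G(6) = mex{1,1} = 0
G(7) = mex{0,0} = 1
G(8) = mex{1,1} = 0
G(9) = mex{0,0} = 1
G(10) = mex{1,1} = 0
G_C(10) = 0.
Combined Grundy value = 0 ⊕ 0 ⊕ 0 = 0.
A winning move leaves total XOR = 0, i.e. changes one component's Grundy value g to g ⊕ X where X is the current total.
Pile A: target g' = 0⊕0 = 0, but every legal move changes the Grundy value (mex property), so 0 moves.
Pile B: target g' = 0⊕0 = 0, but every legal move changes the Grundy value (mex property), so 0 moves.
Pile C: target g' = 0⊕0 = 0, but every legal move changes the Grundy value (mex property), so 0 moves.

0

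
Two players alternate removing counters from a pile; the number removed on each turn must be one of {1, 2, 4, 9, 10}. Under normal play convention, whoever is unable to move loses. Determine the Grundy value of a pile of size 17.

n :  0  1  2  3  4  5  6  7  8  9 10 11 12 13 14 15 16 17
G :  0  1  2  0  1  2  0  1  2  3  4  0  1  2  0  1  2  0

0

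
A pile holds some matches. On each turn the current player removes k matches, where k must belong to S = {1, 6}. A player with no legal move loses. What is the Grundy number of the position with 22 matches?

1

n :  0  1  2  3  4  5  6  7  8  9 10 11 12 13 14 15 16 17 18 19 20 21 22
G :  0  1  0  1  0  1  2  0  1  0  1  0  1  2  0  1  0  1  0  1  2  0  1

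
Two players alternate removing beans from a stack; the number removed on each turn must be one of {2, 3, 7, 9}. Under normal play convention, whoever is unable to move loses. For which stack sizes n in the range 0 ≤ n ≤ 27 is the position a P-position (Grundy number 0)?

G(0) = 0
G(1) = mex{} = 0
G(2) = mex{0} = 1
G(3) = mex{0,0} = 1
G(4) = mex{1,0} = 2
G(5) = mex{1,1} = 0
G(6) = mex{2,1} = 0
G(7) = mex{0,2,0} = 1
G(8) = mex{0,0,0} = 1
G(9) = mex{1,0,1,0} = 2
G(10) = mex{1,1,1,0} = 2
G(11) = mex{2,1,2,1} = 0
G(12) = mex{2,2,0,1} = 3
G(13) = mex{0,2,0,2} = 1
G(14) = mex{3,0,1,0} = 2
G(15) = mex{1,3,1,0} = 2
G(16) = mex{2,1,2,1} = 0
G(17) = mex{2,2,2,1} = 0
G(18) = mex{0,2,0,2} = 1
G(19) = mex{0,0,3,2} = 1
G(20) = mex{1,0,1,0} = 2
G(21) = mex{1,1,2,3} = 0
G(22) = mex{2,1,2,1} = 0
G(23) = mex{0,2,0,2} = 1
G(24) = mex{0,0,0,2} = 1
G(25) = mex{1,0,1,0} = 2
G(26) = mex{1,1,1,0} = 2
G(27) = mex{2,1,2,1} = 0
P-positions are exactly the n with G(n) = 0.

0, 1, 5, 6, 11, 16, 17, 21, 22, 27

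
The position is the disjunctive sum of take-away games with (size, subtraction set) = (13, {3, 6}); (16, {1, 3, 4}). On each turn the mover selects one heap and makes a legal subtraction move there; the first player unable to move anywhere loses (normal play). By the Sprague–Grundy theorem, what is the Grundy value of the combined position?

1

Heap A, S = {3, 6}:
G(0) = 0
G(1) = mex{} = 0
G(2) = mex{} = 0
G(3) = mex{0} = 1
G(4) = mex{0} = 1
G(5) = mex{0} = 1
G(6) = mex{1,0} = 2
G(7) = mex{1,0} = 2
G(8) = mex{1,0} = 2
G(9) = mex{2,1} = 0
G(10) = mex{2,1} = 0
G(11) = mex{2,1} = 0
G(12) = mex{0,2} = 1
G(13) = mex{0,2} = 1
G_A(13) = 1.
Heap B, S = {1, 3, 4}:
G(0) = 0
G(1) = mex{0} = 1
G(2) = mex{1} = 0
G(3) = mex{0,0} = 1
G(4) = mex{1,1,0} = 2
G(5) = mex{2,0,1} = 3
G(6) = mex{3,1,0} = 2
G(7) = mex{2,2,1} = 0
G(8) = mex{0,3,2} = 1
G(9) = mex{1,2,3} = 0
G(10) = mex{0,0,2} = 1
G(11) = mex{1,1,0} = 2
G(12) = mex{2,0,1} = 3
G(13) = mex{3,1,0} = 2
G(14) = mex{2,2,1} = 0
G(15) = mex{0,3,2} = 1
G(16) = mex{1,2,3} = 0
G_B(16) = 0.
Combined Grundy value = 1 ⊕ 0 = 1.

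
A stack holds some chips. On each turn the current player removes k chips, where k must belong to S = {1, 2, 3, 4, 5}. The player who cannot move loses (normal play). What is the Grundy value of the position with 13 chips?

n :  0  1  2  3  4  5  6  7  8  9 10 11 12 13
G :  0  1  2  3  4  5  0  1  2  3  4  5  0  1

1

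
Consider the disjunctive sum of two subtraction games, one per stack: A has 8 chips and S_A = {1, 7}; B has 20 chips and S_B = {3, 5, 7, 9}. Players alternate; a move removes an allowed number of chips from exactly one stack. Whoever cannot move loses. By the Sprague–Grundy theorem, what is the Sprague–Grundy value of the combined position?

Stack A, S = {1, 7}:
n : 0 1 2 3 4 5 6 7 8
G : 0 1 0 1 0 1 0 1 0
G_A(8) = 0.
Stack B, S = {3, 5, 7, 9}:
n :  0  1  2  3  4  5  6  7  8  9 10 11 12 13 14 15 16 17 18 19 20
G :  0  0  0  1  1  1  2  2  2  3  3  3  0  0  0  1  1  1  2  2  2
G_B(20) = 2.
Combined Grundy value = 0 ⊕ 2 = 2.

2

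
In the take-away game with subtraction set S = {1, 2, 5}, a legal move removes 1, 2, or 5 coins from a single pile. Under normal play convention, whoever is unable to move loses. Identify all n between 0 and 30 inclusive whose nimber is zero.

0, 3, 6, 9, 12, 15, 18, 21, 24, 27, 30

n :  0  1  2  3  4  5  6  7  8  9 10 11 12 13 14 15 16 17 18 19 20 21 22 23 24 25 26 27 28 29 30
G :  0  1  2  0  1  2  0  1  2  0  1  2  0  1  2  0  1  2  0  1  2  0  1  2  0  1  2  0  1  2  0
P-positions are exactly the n with G(n) = 0.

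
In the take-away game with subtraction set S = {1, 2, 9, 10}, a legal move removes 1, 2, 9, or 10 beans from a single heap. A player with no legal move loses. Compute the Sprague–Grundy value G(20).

n :  0  1  2  3  4  5  6  7  8  9 10 11 12 13 14 15 16 17 18 19 20
G :  0  1  2  0  1  2  0  1  2  3  4  0  1  2  0  1  2  0  1  2  3

3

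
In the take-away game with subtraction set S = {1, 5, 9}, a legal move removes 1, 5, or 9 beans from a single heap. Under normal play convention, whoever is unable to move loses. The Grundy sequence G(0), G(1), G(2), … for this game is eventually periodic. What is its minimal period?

n :  0  1  2  3  4  5  6  7  8  9 10 11 12 13 14
G :  0  1  0  1  0  1  0  1  0  1  0  1  0  1  0
G(n+2) = G(n) holds for n = 0,…,8 (a full window of length max(S) = 9), so the sequence is purely periodic with period 2.

2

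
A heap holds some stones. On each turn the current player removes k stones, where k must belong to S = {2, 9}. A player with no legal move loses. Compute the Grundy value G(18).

1

G(0) = 0
G(1) = mex{} = 0
G(2) = mex{0} = 1
G(3) = mex{0} = 1
G(4) = mex{1} = 0
G(5) = mex{1} = 0
G(6) = mex{0} = 1
G(7) = mex{0} = 1
G(8) = mex{1} = 0
G(9) = mex{1,0} = 2
G(10) = mex{0,0} = 1
G(11) = mex{2,1} = 0
G(12) = mex{1,1} = 0
G(13) = mex{0,0} = 1
G(14) = mex{0,0} = 1
G(15) = mex{1,1} = 0
G(16) = mex{1,1} = 0
G(17) = mex{0,0} = 1
G(18) = mex{0,2} = 1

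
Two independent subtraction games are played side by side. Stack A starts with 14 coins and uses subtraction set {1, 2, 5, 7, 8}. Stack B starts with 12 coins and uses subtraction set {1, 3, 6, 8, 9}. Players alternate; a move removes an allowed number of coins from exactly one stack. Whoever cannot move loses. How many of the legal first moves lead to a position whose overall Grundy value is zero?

Stack A, S = {1, 2, 5, 7, 8}:
n :  0  1  2  3  4  5  6  7  8  9 10 11 12 13 14
G :  0  1  2  0  1  2  0  1  2  0  1  2  0  1  2
G_A(14) = 2.
Stack B, S = {1, 3, 6, 8, 9}:
G(0) = 0
G(1) = mex{0} = 1
G(2) = mex{1} = 0
G(3) = mex{0,0} = 1
G(4) = mex{1,1} = 0
G(5) = mex{0,0} = 1
G(6) = mex{1,1,0} = 2
G(7) = mex{2,0,1} = 3
G(8) = mex{3,1,0,0} = 2
G(9) = mex{2,2,1,1,0} = 3
G(10) = mex{3,3,0,0,1} = 2
G(11) = mex{2,2,1,1,0} = 3
G(12) = mex{3,3,2,0,1} = 4
G_B(12) = 4.
Combined Grundy value = 2 ⊕ 4 = 6.
A winning move leaves total XOR = 0, i.e. changes one component's Grundy value g to g ⊕ X where X is the current total.
Stack A: need g' = 2⊕6 = 4. Options: 14−1→G=1, 14−2→G=0, 14−5→G=0, 14−7→G=1, 14−8→G=0. Hits: 0.
Stack B: need g' = 4⊕6 = 2. Options: 12−1→G=3, 12−3→G=3, 12−6→G=2, 12−8→G=0, 12−9→G=1. Hits: 1.

1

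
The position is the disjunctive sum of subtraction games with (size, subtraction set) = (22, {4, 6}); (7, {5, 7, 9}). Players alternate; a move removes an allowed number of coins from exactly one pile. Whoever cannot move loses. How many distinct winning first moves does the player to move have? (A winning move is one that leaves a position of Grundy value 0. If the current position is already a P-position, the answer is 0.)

Pile A, S = {4, 6}:
G(0) = 0
G(1) = mex{} = 0
G(2) = mex{} = 0
G(3) = mex{} = 0
G(4) = mex{0} = 1
G(5) = mex{0} = 1
G(6) = mex{0,0} = 1
G(7) = mex{0,0} = 1
G(8) = mex{1,0} = 2
G(9) = mex{1,0} = 2
G(10) = mex{1,1} = 0
G(11) = mex{1,1} = 0
G(12) = mex{2,1} = 0
G(13) = mex{2,1} = 0
G(14) = mex{0,2} = 1
G(15) = mex{0,2} = 1
G(16) = mex{0,0} = 1
G(17) = mex{0,0} = 1
G(18) = mex{1,0} = 2
G(19) = mex{1,0} = 2
G(20) = mex{1,1} = 0
G(21) = mex{1,1} = 0
G(22) = mex{2,1} = 0
G_A(22) = 0.
Pile B, S = {5, 7, 9}:
n : 0 1 2 3 4 5 6 7
G : 0 0 0 0 0 1 1 1
G_B(7) = 1.
Combined Grundy value = 0 ⊕ 1 = 1.
A winning move leaves total XOR = 0, i.e. changes one component's Grundy value g to g ⊕ X where X is the current total.
Pile A: need g' = 0⊕1 = 1. Options: 22−4→G=2, 22−6→G=1. Hits: 1.
Pile B: need g' = 1⊕1 = 0. Options: 7−5→G=0, 7−7→G=0. Hits: 2.

3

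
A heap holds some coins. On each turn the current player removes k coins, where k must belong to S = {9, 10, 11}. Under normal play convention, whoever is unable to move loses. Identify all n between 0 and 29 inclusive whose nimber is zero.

G(0) = 0
G(1) = mex{} = 0
G(2) = mex{} = 0
G(3) = mex{} = 0
G(4) = mex{} = 0
G(5) = mex{} = 0
G(6) = mex{} = 0
G(7) = mex{} = 0
G(8) = mex{} = 0
G(9) = mex{0} = 1
G(10) = mex{0,0} = 1
G(11) = mex{0,0,0} = 1
G(12) = mex{0,0,0} = 1
G(13) = mex{0,0,0} = 1
G(14) = mex{0,0,0} = 1
G(15) = mex{0,0,0} = 1
G(16) = mex{0,0,0} = 1
G(17) = mex{0,0,0} = 1
G(18) = mex{1,0,0} = 2
G(19) = mex{1,1,0} = 2
G(20) = mex{1,1,1} = 0
G(21) = mex{1,1,1} = 0
G(22) = mex{1,1,1} = 0
G(23) = mex{1,1,1} = 0
G(24) = mex{1,1,1} = 0
G(25) = mex{1,1,1} = 0
G(26) = mex{1,1,1} = 0
G(27) = mex{2,1,1} = 0
G(28) = mex{2,2,1} = 0
G(29) = mex{0,2,2} = 1
P-positions are exactly the n with G(n) = 0.

0, 1, 2, 3, 4, 5, 6, 7, 8, 20, 21, 22, 23, 24, 25, 26, 27, 28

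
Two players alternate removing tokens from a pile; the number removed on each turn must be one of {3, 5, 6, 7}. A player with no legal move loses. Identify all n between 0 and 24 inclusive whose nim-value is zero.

G(0) = 0
G(1) = mex{} = 0
G(2) = mex{} = 0
G(3) = mex{0} = 1
G(4) = mex{0} = 1
G(5) = mex{0,0} = 1
G(6) = mex{1,0,0} = 2
G(7) = mex{1,0,0,0} = 2
G(8) = mex{1,1,0,0} = 2
G(9) = mex{2,1,1,0} = 3
G(10) = mex{2,1,1,1} = 0
G(11) = mex{2,2,1,1} = 0
G(12) = mex{3,2,2,1} = 0
G(13) = mex{0,2,2,2} = 1
G(14) = mex{0,3,2,2} = 1
G(15) = mex{0,0,3,2} = 1
G(16) = mex{1,0,0,3} = 2
G(17) = mex{1,0,0,0} = 2
G(18) = mex{1,1,0,0} = 2
G(19) = mex{2,1,1,0} = 3
G(20) = mex{2,1,1,1} = 0
G(21) = mex{2,2,1,1} = 0
G(22) = mex{3,2,2,1} = 0
G(23) = mex{0,2,2,2} = 1
G(24) = mex{0,3,2,2} = 1
P-positions are exactly the n with G(n) = 0.

0, 1, 2, 10, 11, 12, 20, 21, 22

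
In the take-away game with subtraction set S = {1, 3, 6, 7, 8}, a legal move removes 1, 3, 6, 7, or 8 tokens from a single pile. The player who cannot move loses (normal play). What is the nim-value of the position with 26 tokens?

n :  0  1  2  3  4  5  6  7  8  9 10 11 12 13 14 15 16 17 18 19 20 21 22 23 24 25 26
G :  0  1  0  1  0  1  2  3  2  3  2  3  4  0  1  0  1  0  1  2  3  2  3  2  3  4  0

0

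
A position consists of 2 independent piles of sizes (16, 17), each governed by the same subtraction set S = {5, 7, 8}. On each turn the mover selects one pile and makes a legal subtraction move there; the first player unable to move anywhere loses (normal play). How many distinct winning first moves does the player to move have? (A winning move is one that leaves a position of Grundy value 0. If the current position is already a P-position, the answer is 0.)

All piles use S = {5, 7, 8}:
n :  0  1  2  3  4  5  6  7  8  9 10 11 12 13 14 15 16 17
G :  0  0  0  0  0  1  1  1  1  1  2  2  2  0  0  0  0  0
Pile A: G(16) = 0.
Pile B: G(17) = 0.
Combined Grundy value = 0 ⊕ 0 = 0.
A winning move leaves total XOR = 0, i.e. changes one component's Grundy value g to g ⊕ X where X is the current total.
Pile A: target g' = 0⊕0 = 0, but every legal move changes the Grundy value (mex property), so 0 moves.
Pile B: target g' = 0⊕0 = 0, but every legal move changes the Grundy value (mex property), so 0 moves.

0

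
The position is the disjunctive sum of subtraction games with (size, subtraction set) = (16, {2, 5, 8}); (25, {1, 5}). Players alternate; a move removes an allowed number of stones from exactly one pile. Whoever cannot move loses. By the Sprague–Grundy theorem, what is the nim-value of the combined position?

Pile A, S = {2, 5, 8}:
n :  0  1  2  3  4  5  6  7  8  9 10 11 12 13 14 15 16
G :  0  0  1  1  0  2  1  0  2  1  0  0  1  1  0  2  1
G_A(16) = 1.
Pile B, S = {1, 5}:
G(0) = 0
G(1) = mex{0} = 1
G(2) = mex{1} = 0
G(3) = mex{0} = 1
G(4) = mex{1} = 0
G(5) = mex{0,0} = 1
G(6) = mex{1,1} = 0
G(7) = mex{0,0} = 1
G(8) = mex{1,1} = 0
G(9) = mex{0,0} = 1
G(10) = mex{1,1} = 0
G(11) = mex{0,0} = 1
G(12) = mex{1,1} = 0
G(13) = mex{0,0} = 1
G(14) = mex{1,1} = 0
G(15) = mex{0,0} = 1
G(16) = mex{1,1} = 0
G(17) = mex{0,0} = 1
G(18) = mex{1,1} = 0
G(19) = mex{0,0} = 1
G(20) = mex{1,1} = 0
G(21) = mex{0,0} = 1
G(22) = mex{1,1} = 0
G(23) = mex{0,0} = 1
G(24) = mex{1,1} = 0
G(25) = mex{0,0} = 1
G_B(25) = 1.
Combined Grundy value = 1 ⊕ 1 = 0.

0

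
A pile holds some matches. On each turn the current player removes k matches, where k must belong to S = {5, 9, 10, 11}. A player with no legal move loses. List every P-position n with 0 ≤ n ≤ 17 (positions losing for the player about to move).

n :  0  1  2  3  4  5  6  7  8  9 10 11 12 13 14 15 16 17
G :  0  0  0  0  0  1  1  1  1  1  2  2  2  2  2  3  0  0
P-positions are exactly the n with G(n) = 0.

0, 1, 2, 3, 4, 16, 17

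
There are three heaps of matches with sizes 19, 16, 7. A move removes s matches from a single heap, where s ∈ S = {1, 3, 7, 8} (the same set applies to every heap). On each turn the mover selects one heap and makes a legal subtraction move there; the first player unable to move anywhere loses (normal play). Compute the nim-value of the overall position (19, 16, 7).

0

All heaps use S = {1, 3, 7, 8}:
G(0) = 0
G(1) = mex{0} = 1
G(2) = mex{1} = 0
G(3) = mex{0,0} = 1
G(4) = mex{1,1} = 0
G(5) = mex{0,0} = 1
G(6) = mex{1,1} = 0
G(7) = mex{0,0,0} = 1
G(8) = mex{1,1,1,0} = 2
G(9) = mex{2,0,0,1} = 3
G(10) = mex{3,1,1,0} = 2
G(11) = mex{2,2,0,1} = 3
G(12) = mex{3,3,1,0} = 2
G(13) = mex{2,2,0,1} = 3
G(14) = mex{3,3,1,0} = 2
G(15) = mex{2,2,2,1} = 0
G(16) = mex{0,3,3,2} = 1
G(17) = mex{1,2,2,3} = 0
G(18) = mex{0,0,3,2} = 1
G(19) = mex{1,1,2,3} = 0
Heap A: G(19) = 0.
Heap B: G(16) = 1.
Heap C: G(7) = 1.
Combined Grundy value = 0 ⊕ 1 ⊕ 1 = 0.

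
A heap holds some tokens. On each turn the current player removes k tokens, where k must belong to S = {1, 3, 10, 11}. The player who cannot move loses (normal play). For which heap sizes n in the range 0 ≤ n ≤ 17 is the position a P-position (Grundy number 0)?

G(0) = 0
G(1) = mex{0} = 1
G(2) = mex{1} = 0
G(3) = mex{0,0} = 1
G(4) = mex{1,1} = 0
G(5) = mex{0,0} = 1
G(6) = mex{1,1} = 0
G(7) = mex{0,0} = 1
G(8) = mex{1,1} = 0
G(9) = mex{0,0} = 1
G(10) = mex{1,1,0} = 2
G(11) = mex{2,0,1,0} = 3
G(12) = mex{3,1,0,1} = 2
G(13) = mex{2,2,1,0} = 3
G(14) = mex{3,3,0,1} = 2
G(15) = mex{2,2,1,0} = 3
G(16) = mex{3,3,0,1} = 2
G(17) = mex{2,2,1,0} = 3
P-positions are exactly the n with G(n) = 0.

0, 2, 4, 6, 8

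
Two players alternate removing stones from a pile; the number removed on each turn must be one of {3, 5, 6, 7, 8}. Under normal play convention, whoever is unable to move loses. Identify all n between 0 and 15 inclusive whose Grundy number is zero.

0, 1, 2, 11, 12, 13

G(0) = 0
G(1) = mex{} = 0
G(2) = mex{} = 0
G(3) = mex{0} = 1
G(4) = mex{0} = 1
G(5) = mex{0,0} = 1
G(6) = mex{1,0,0} = 2
G(7) = mex{1,0,0,0} = 2
G(8) = mex{1,1,0,0,0} = 2
G(9) = mex{2,1,1,0,0} = 3
G(10) = mex{2,1,1,1,0} = 3
G(11) = mex{2,2,1,1,1} = 0
G(12) = mex{3,2,2,1,1} = 0
G(13) = mex{3,2,2,2,1} = 0
G(14) = mex{0,3,2,2,2} = 1
G(15) = mex{0,3,3,2,2} = 1
P-positions are exactly the n with G(n) = 0.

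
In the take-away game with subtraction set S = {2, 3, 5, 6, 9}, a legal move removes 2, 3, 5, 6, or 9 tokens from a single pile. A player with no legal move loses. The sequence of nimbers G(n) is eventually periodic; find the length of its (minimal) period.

G(0) = 0
G(1) = mex{} = 0
G(2) = mex{0} = 1
G(3) = mex{0,0} = 1
G(4) = mex{1,0} = 2
G(5) = mex{1,1,0} = 2
G(6) = mex{2,1,0,0} = 3
G(7) = mex{2,2,1,0} = 3
G(8) = mex{3,2,1,1} = 0
G(9) = mex{3,3,2,1,0} = 4
G(10) = mex{0,3,2,2,0} = 1
G(11) = mex{4,0,3,2,1} = 5
G(12) = mex{1,4,3,3,1} = 0
G(13) = mex{5,1,0,3,2} = 4
G(14) = mex{0,5,4,0,2} = 1
G(15) = mex{4,0,1,4,3} = 2
G(16) = mex{1,4,5,1,3} = 0
G(17) = mex{2,1,0,5,0} = 3
G(18) = mex{0,2,4,0,4} = 1
G(19) = mex{3,0,1,4,1} = 2
G(20) = mex{1,3,2,1,5} = 0
G(21) = mex{2,1,0,2,0} = 3
G(22) = mex{0,2,3,0,4} = 1
G(23) = mex{3,0,1,3,1} = 2
G(24) = mex{1,3,2,1,2} = 0
G(25) = mex{2,1,0,2,0} = 3
G(26) = mex{0,2,3,0,3} = 1
G(27) = mex{3,0,1,3,1} = 2
G(28) = mex{1,3,2,1,2} = 0
From n = 14 onward G(n+4) = G(n); since this holds over max(S) = 9 consecutive positions the period is 4 (pre-period 14).

4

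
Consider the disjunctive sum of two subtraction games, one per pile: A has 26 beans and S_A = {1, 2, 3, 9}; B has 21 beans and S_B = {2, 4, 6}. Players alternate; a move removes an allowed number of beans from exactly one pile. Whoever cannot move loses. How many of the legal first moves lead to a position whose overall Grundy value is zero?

0

Pile A, S = {1, 2, 3, 9}:
G(0) = 0
G(1) = mex{0} = 1
G(2) = mex{1,0} = 2
G(3) = mex{2,1,0} = 3
G(4) = mex{3,2,1} = 0
G(5) = mex{0,3,2} = 1
G(6) = mex{1,0,3} = 2
G(7) = mex{2,1,0} = 3
G(8) = mex{3,2,1} = 0
G(9) = mex{0,3,2,0} = 1
G(10) = mex{1,0,3,1} = 2
G(11) = mex{2,1,0,2} = 3
G(12) = mex{3,2,1,3} = 0
G(13) = mex{0,3,2,0} = 1
G(14) = mex{1,0,3,1} = 2
G(15) = mex{2,1,0,2} = 3
G(16) = mex{3,2,1,3} = 0
G(17) = mex{0,3,2,0} = 1
G(18) = mex{1,0,3,1} = 2
G(19) = mex{2,1,0,2} = 3
G(20) = mex{3,2,1,3} = 0
G(21) = mex{0,3,2,0} = 1
G(22) = mex{1,0,3,1} = 2
G(23) = mex{2,1,0,2} = 3
G(24) = mex{3,2,1,3} = 0
G(25) = mex{0,3,2,0} = 1
G(26) = mex{1,0,3,1} = 2
G_A(26) = 2.
Pile B, S = {2, 4, 6}:
n :  0  1  2  3  4  5  6  7  8  9 10 11 12 13 14 15 16 17 18 19 20 21
G :  0  0  1  1  2  2  3  3  0  0  1  1  2  2  3  3  0  0  1  1  2  2
G_B(21) = 2.
Combined Grundy value = 2 ⊕ 2 = 0.
A winning move leaves total XOR = 0, i.e. changes one component's Grundy value g to g ⊕ X where X is the current total.
Pile A: target g' = 2⊕0 = 2, but every legal move changes the Grundy value (mex property), so 0 moves.
Pile B: target g' = 2⊕0 = 2, but every legal move changes the Grundy value (mex property), so 0 moves.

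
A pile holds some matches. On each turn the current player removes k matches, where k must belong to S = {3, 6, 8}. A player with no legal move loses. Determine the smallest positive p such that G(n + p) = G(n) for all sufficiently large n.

n :  0  1  2  3  4  5  6  7  8  9 10 11 12 13 14 15 16 17 18 19 20 21 22 23
G :  0  0  0  1  1  1  2  2  2  3  3  0  0  0  1  1  1  2  2  2  3  3  0  0
G(n+11) = G(n) holds for n = 0,…,7 (a full window of length max(S) = 8), so the sequence is purely periodic with period 11.

11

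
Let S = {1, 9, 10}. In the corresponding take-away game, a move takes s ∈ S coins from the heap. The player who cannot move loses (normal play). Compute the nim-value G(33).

n :  0  1  2  3  4  5  6  7  8  9 10 11 12 13 14 15 16 17 18 19 20 21 22 23 24 25 26 27 28 29 30 31 32 33
G :  0  1  0  1  0  1  0  1  0  1  2  3  2  3  2  3  2  3  2  0  1  0  1  0  1  0  1  0  1  2  3  2  3  2

2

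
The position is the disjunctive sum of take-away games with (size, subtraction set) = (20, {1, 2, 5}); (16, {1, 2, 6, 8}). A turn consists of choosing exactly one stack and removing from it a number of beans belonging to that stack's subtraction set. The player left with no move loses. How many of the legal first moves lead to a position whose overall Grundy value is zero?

Stack A, S = {1, 2, 5}:
G(0) = 0
G(1) = mex{0} = 1
G(2) = mex{1,0} = 2
G(3) = mex{2,1} = 0
G(4) = mex{0,2} = 1
G(5) = mex{1,0,0} = 2
G(6) = mex{2,1,1} = 0
G(7) = mex{0,2,2} = 1
G(8) = mex{1,0,0} = 2
G(9) = mex{2,1,1} = 0
G(10) = mex{0,2,2} = 1
G(11) = mex{1,0,0} = 2
G(12) = mex{2,1,1} = 0
G(13) = mex{0,2,2} = 1
G(14) = mex{1,0,0} = 2
G(15) = mex{2,1,1} = 0
G(16) = mex{0,2,2} = 1
G(17) = mex{1,0,0} = 2
G(18) = mex{2,1,1} = 0
G(19) = mex{0,2,2} = 1
G(20) = mex{1,0,0} = 2
G_A(20) = 2.
Stack B, S = {1, 2, 6, 8}:
n :  0  1  2  3  4  5  6  7  8  9 10 11 12 13 14 15 16
G :  0  1  2  0  1  2  3  0  1  2  0  1  2  3  0  1  2
G_B(16) = 2.
Combined Grundy value = 2 ⊕ 2 = 0.
A winning move leaves total XOR = 0, i.e. changes one component's Grundy value g to g ⊕ X where X is the current total.
Stack A: target g' = 2⊕0 = 2, but every legal move changes the Grundy value (mex property), so 0 moves.
Stack B: target g' = 2⊕0 = 2, but every legal move changes the Grundy value (mex property), so 0 moves.

0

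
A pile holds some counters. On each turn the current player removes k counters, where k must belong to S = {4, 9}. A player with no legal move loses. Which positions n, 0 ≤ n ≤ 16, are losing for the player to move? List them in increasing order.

G(0) = 0
G(1) = mex{} = 0
G(2) = mex{} = 0
G(3) = mex{} = 0
G(4) = mex{0} = 1
G(5) = mex{0} = 1
G(6) = mex{0} = 1
G(7) = mex{0} = 1
G(8) = mex{1} = 0
G(9) = mex{1,0} = 2
G(10) = mex{1,0} = 2
G(11) = mex{1,0} = 2
G(12) = mex{0,0} = 1
G(13) = mex{2,1} = 0
G(14) = mex{2,1} = 0
G(15) = mex{2,1} = 0
G(16) = mex{1,1} = 0
P-positions are exactly the n with G(n) = 0.

0, 1, 2, 3, 8, 13, 14, 15, 16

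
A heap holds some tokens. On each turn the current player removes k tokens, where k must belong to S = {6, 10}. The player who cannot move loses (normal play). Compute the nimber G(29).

2

n :  0  1  2  3  4  5  6  7  8  9 10 11 12 13 14 15 16 17 18 19 20 21 22 23 24 25 26 27 28 29
G :  0  0  0  0  0  0  1  1  1  1  1  1  2  2  2  2  0  0  0  0  0  0  1  1  1  1  1  1  2  2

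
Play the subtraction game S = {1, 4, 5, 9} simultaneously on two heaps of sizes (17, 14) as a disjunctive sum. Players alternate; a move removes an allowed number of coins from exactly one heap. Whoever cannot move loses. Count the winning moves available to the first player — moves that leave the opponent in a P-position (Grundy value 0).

2

All heaps use S = {1, 4, 5, 9}:
G(0) = 0
G(1) = mex{0} = 1
G(2) = mex{1} = 0
G(3) = mex{0} = 1
G(4) = mex{1,0} = 2
G(5) = mex{2,1,0} = 3
G(6) = mex{3,0,1} = 2
G(7) = mex{2,1,0} = 3
G(8) = mex{3,2,1} = 0
G(9) = mex{0,3,2,0} = 1
G(10) = mex{1,2,3,1} = 0
G(11) = mex{0,3,2,0} = 1
G(12) = mex{1,0,3,1} = 2
G(13) = mex{2,1,0,2} = 3
G(14) = mex{3,0,1,3} = 2
G(15) = mex{2,1,0,2} = 3
G(16) = mex{3,2,1,3} = 0
G(17) = mex{0,3,2,0} = 1
Heap A: G(17) = 1.
Heap B: G(14) = 2.
Combined Grundy value = 1 ⊕ 2 = 3.
A winning move leaves total XOR = 0, i.e. changes one component's Grundy value g to g ⊕ X where X is the current total.
Heap A: need g' = 1⊕3 = 2. Options: 17−1→G=0, 17−4→G=3, 17−5→G=2, 17−9→G=0. Hits: 1.
Heap B: need g' = 2⊕3 = 1. Options: 14−1→G=3, 14−4→G=0, 14−5→G=1, 14−9→G=3. Hits: 1.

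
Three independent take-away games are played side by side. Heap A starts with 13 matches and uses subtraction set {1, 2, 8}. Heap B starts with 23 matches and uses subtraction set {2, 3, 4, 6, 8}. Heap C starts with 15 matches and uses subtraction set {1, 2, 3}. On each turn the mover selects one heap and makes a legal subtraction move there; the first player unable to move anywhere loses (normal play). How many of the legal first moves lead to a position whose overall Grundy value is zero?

4

Heap A, S = {1, 2, 8}:
G(0) = 0
G(1) = mex{0} = 1
G(2) = mex{1,0} = 2
G(3) = mex{2,1} = 0
G(4) = mex{0,2} = 1
G(5) = mex{1,0} = 2
G(6) = mex{2,1} = 0
G(7) = mex{0,2} = 1
G(8) = mex{1,0,0} = 2
G(9) = mex{2,1,1} = 0
G(10) = mex{0,2,2} = 1
G(11) = mex{1,0,0} = 2
G(12) = mex{2,1,1} = 0
G(13) = mex{0,2,2} = 1
G_A(13) = 1.
Heap B, S = {2, 3, 4, 6, 8}:
G(0) = 0
G(1) = mex{} = 0
G(2) = mex{0} = 1
G(3) = mex{0,0} = 1
G(4) = mex{1,0,0} = 2
G(5) = mex{1,1,0} = 2
G(6) = mex{2,1,1,0} = 3
G(7) = mex{2,2,1,0} = 3
G(8) = mex{3,2,2,1,0} = 4
G(9) = mex{3,3,2,1,0} = 4
G(10) = mex{4,3,3,2,1} = 0
G(11) = mex{4,4,3,2,1} = 0
G(12) = mex{0,4,4,3,2} = 1
G(13) = mex{0,0,4,3,2} = 1
G(14) = mex{1,0,0,4,3} = 2
G(15) = mex{1,1,0,4,3} = 2
G(16) = mex{2,1,1,0,4} = 3
G(17) = mex{2,2,1,0,4} = 3
G(18) = mex{3,2,2,1,0} = 4
G(19) = mex{3,3,2,1,0} = 4
G(20) = mex{4,3,3,2,1} = 0
G(21) = mex{4,4,3,2,1} = 0
G(22) = mex{0,4,4,3,2} = 1
G(23) = mex{0,0,4,3,2} = 1
G_B(23) = 1.
Heap C, S = {1, 2, 3}:
n :  0  1  2  3  4  5  6  7  8  9 10 11 12 13 14 15
G :  0  1  2  3  0  1  2  3  0  1  2  3  0  1  2  3
G_C(15) = 3.
Combined Grundy value = 1 ⊕ 1 ⊕ 3 = 3.
A winning move leaves total XOR = 0, i.e. changes one component's Grundy value g to g ⊕ X where X is the current total.
Heap A: need g' = 1⊕3 = 2. Options: 13−1→G=0, 13−2→G=2, 13−8→G=2. Hits: 2.
Heap B: need g' = 1⊕3 = 2. Options: 23−2→G=0, 23−3→G=0, 23−4→G=4, 23−6→G=3, 23−8→G=2. Hits: 1.
Heap C: need g' = 3⊕3 = 0. Options: 15−1→G=2, 15−2→G=1, 15−3→G=0. Hits: 1.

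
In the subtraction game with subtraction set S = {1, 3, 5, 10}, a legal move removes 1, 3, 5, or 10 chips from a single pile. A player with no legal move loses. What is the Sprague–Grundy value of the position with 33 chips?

n :  0  1  2  3  4  5  6  7  8  9 10 11 12 13 14 15 16 17 18 19 20 21 22 23 24 25 26 27 28 29 30 31 32 33
G :  0  1  0  1  0  1  0  1  0  1  2  3  2  3  2  0  1  0  1  0  1  0  1  0  1  2  3  2  3  2  0  1  0  1

1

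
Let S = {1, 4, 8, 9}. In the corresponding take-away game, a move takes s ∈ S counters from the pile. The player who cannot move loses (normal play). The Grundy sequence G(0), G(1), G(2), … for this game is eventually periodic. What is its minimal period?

17

G(0) = 0
G(1) = mex{0} = 1
G(2) = mex{1} = 0
G(3) = mex{0} = 1
G(4) = mex{1,0} = 2
G(5) = mex{2,1} = 0
G(6) = mex{0,0} = 1
G(7) = mex{1,1} = 0
G(8) = mex{0,2,0} = 1
G(9) = mex{1,0,1,0} = 2
G(10) = mex{2,1,0,1} = 3
G(11) = mex{3,0,1,0} = 2
G(12) = mex{2,1,2,1} = 0
G(13) = mex{0,2,0,2} = 1
G(14) = mex{1,3,1,0} = 2
G(15) = mex{2,2,0,1} = 3
G(16) = mex{3,0,1,0} = 2
G(17) = mex{2,1,2,1} = 0
G(18) = mex{0,2,3,2} = 1
G(19) = mex{1,3,2,3} = 0
G(20) = mex{0,2,0,2} = 1
G(21) = mex{1,0,1,0} = 2
G(22) = mex{2,1,2,1} = 0
G(23) = mex{0,0,3,2} = 1
G(24) = mex{1,1,2,3} = 0
G(25) = mex{0,2,0,2} = 1
G(26) = mex{1,0,1,0} = 2
G(27) = mex{2,1,0,1} = 3
G(28) = mex{3,0,1,0} = 2
G(29) = mex{2,1,2,1} = 0
G(30) = mex{0,2,0,2} = 1
G(31) = mex{1,3,1,0} = 2
G(32) = mex{2,2,0,1} = 3
G(33) = mex{3,0,1,0} = 2
G(34) = mex{2,1,2,1} = 0
G(35) = mex{0,2,3,2} = 1
G(n+17) = G(n) holds for n = 0,…,8 (a full window of length max(S) = 9), so the sequence is purely periodic with period 17.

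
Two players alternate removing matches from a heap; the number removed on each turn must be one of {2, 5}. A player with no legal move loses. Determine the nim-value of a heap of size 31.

G(0) = 0
G(1) = mex{} = 0
G(2) = mex{0} = 1
G(3) = mex{0} = 1
G(4) = mex{1} = 0
G(5) = mex{1,0} = 2
G(6) = mex{0,0} = 1
G(7) = mex{2,1} = 0
G(8) = mex{1,1} = 0
G(9) = mex{0,0} = 1
G(10) = mex{0,2} = 1
G(11) = mex{1,1} = 0
G(12) = mex{1,0} = 2
G(13) = mex{0,0} = 1
G(14) = mex{2,1} = 0
G(15) = mex{1,1} = 0
G(16) = mex{0,0} = 1
G(17) = mex{0,2} = 1
G(18) = mex{1,1} = 0
G(19) = mex{1,0} = 2
G(20) = mex{0,0} = 1
G(21) = mex{2,1} = 0
G(22) = mex{1,1} = 0
G(23) = mex{0,0} = 1
G(24) = mex{0,2} = 1
G(25) = mex{1,1} = 0
G(26) = mex{1,0} = 2
G(27) = mex{0,0} = 1
G(28) = mex{2,1} = 0
G(29) = mex{1,1} = 0
G(30) = mex{0,0} = 1
G(31) = mex{0,2} = 1

1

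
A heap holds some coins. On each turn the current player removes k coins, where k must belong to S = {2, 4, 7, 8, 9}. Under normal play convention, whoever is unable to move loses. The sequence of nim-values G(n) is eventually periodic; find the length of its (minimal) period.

11

G(0) = 0
G(1) = mex{} = 0
G(2) = mex{0} = 1
G(3) = mex{0} = 1
G(4) = mex{1,0} = 2
G(5) = mex{1,0} = 2
G(6) = mex{2,1} = 0
G(7) = mex{2,1,0} = 3
G(8) = mex{0,2,0,0} = 1
G(9) = mex{3,2,1,0,0} = 4
G(10) = mex{1,0,1,1,0} = 2
G(11) = mex{4,3,2,1,1} = 0
G(12) = mex{2,1,2,2,1} = 0
G(13) = mex{0,4,0,2,2} = 1
G(14) = mex{0,2,3,0,2} = 1
G(15) = mex{1,0,1,3,0} = 2
G(16) = mex{1,0,4,1,3} = 2
G(17) = mex{2,1,2,4,1} = 0
G(18) = mex{2,1,0,2,4} = 3
G(19) = mex{0,2,0,0,2} = 1
G(20) = mex{3,2,1,0,0} = 4
G(21) = mex{1,0,1,1,0} = 2
G(22) = mex{4,3,2,1,1} = 0
G(23) = mex{2,1,2,2,1} = 0
G(n+11) = G(n) holds for n = 0,…,8 (a full window of length max(S) = 9), so the sequence is purely periodic with period 11.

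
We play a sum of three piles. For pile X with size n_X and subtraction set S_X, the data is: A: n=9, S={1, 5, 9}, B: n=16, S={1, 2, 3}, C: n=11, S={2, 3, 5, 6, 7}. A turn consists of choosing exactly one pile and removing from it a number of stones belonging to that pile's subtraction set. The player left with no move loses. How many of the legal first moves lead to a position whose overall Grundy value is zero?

Pile A, S = {1, 5, 9}:
G(0) = 0
G(1) = mex{0} = 1
G(2) = mex{1} = 0
G(3) = mex{0} = 1
G(4) = mex{1} = 0
G(5) = mex{0,0} = 1
G(6) = mex{1,1} = 0
G(7) = mex{0,0} = 1
G(8) = mex{1,1} = 0
G(9) = mex{0,0,0} = 1
G_A(9) = 1.
Pile B, S = {1, 2, 3}:
n :  0  1  2  3  4  5  6  7  8  9 10 11 12 13 14 15 16
G :  0  1  2  3  0  1  2  3  0  1  2  3  0  1  2  3  0
G_B(16) = 0.
Pile C, S = {2, 3, 5, 6, 7}:
G(0) = 0
G(1) = mex{} = 0
G(2) = mex{0} = 1
G(3) = mex{0,0} = 1
G(4) = mex{1,0} = 2
G(5) = mex{1,1,0} = 2
G(6) = mex{2,1,0,0} = 3
G(7) = mex{2,2,1,0,0} = 3
G(8) = mex{3,2,1,1,0} = 4
G(9) = mex{3,3,2,1,1} = 0
G(10) = mex{4,3,2,2,1} = 0
G(11) = mex{0,4,3,2,2} = 1
G_C(11) = 1.
Combined Grundy value = 1 ⊕ 0 ⊕ 1 = 0.
A winning move leaves total XOR = 0, i.e. changes one component's Grundy value g to g ⊕ X where X is the current total.
Pile A: target g' = 1⊕0 = 1, but every legal move changes the Grundy value (mex property), so 0 moves.
Pile B: target g' = 0⊕0 = 0, but every legal move changes the Grundy value (mex property), so 0 moves.
Pile C: target g' = 1⊕0 = 1, but every legal move changes the Grundy value (mex property), so 0 moves.

0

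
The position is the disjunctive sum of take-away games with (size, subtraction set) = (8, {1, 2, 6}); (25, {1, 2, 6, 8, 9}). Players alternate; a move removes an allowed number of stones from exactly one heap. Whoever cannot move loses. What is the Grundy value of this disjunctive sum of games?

Heap A, S = {1, 2, 6}:
G(0) = 0
G(1) = mex{0} = 1
G(2) = mex{1,0} = 2
G(3) = mex{2,1} = 0
G(4) = mex{0,2} = 1
G(5) = mex{1,0} = 2
G(6) = mex{2,1,0} = 3
G(7) = mex{3,2,1} = 0
G(8) = mex{0,3,2} = 1
G_A(8) = 1.
Heap B, S = {1, 2, 6, 8, 9}:
n :  0  1  2  3  4  5  6  7  8  9 10 11 12 13 14 15 16 17 18 19 20 21 22 23 24 25
G :  0  1  2  0  1  2  3  0  1  2  0  1  2  3  0  1  2  0  1  2  3  0  1  2  0  1
G_B(25) = 1.
Combined Grundy value = 1 ⊕ 1 = 0.

0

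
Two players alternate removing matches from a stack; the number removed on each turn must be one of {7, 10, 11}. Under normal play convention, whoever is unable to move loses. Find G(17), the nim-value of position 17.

2

G(0) = 0
G(1) = mex{} = 0
G(2) = mex{} = 0
G(3) = mex{} = 0
G(4) = mex{} = 0
G(5) = mex{} = 0
G(6) = mex{} = 0
G(7) = mex{0} = 1
G(8) = mex{0} = 1
G(9) = mex{0} = 1
G(10) = mex{0,0} = 1
G(11) = mex{0,0,0} = 1
G(12) = mex{0,0,0} = 1
G(13) = mex{0,0,0} = 1
G(14) = mex{1,0,0} = 2
G(15) = mex{1,0,0} = 2
G(16) = mex{1,0,0} = 2
G(17) = mex{1,1,0} = 2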